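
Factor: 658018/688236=329009/344118 = 2^(-1)*3^( - 1)*83^( - 1)*691^( - 1)*329009^1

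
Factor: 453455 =5^1*89^1*1019^1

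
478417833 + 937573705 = 1415991538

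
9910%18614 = 9910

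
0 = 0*228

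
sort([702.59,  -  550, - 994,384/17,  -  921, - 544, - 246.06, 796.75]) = [ - 994,-921,  -  550,-544, - 246.06, 384/17, 702.59,796.75 ]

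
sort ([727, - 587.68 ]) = [-587.68,  727] 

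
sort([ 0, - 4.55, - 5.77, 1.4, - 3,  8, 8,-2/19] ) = [ -5.77, - 4.55,-3, - 2/19,0,1.4, 8,8]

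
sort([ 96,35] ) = [35,96 ] 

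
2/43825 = 2/43825 = 0.00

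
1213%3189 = 1213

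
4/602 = 2/301 = 0.01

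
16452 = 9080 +7372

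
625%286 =53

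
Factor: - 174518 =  -2^1*71^1*1229^1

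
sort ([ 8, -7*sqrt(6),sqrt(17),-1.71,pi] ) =[ - 7*sqrt (6), - 1.71,pi,sqrt(17 ),8 ]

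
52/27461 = 52/27461 = 0.00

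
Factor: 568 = 2^3*71^1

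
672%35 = 7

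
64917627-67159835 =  - 2242208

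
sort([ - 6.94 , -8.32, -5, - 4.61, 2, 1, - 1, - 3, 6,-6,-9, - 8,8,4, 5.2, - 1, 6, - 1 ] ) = [-9, - 8.32, - 8, - 6.94, - 6,-5,-4.61 , - 3, - 1, - 1 , - 1, 1, 2, 4, 5.2, 6,6, 8 ]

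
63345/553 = 63345/553 = 114.55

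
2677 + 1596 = 4273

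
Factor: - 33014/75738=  - 3^ (-1 ) * 13^( - 1)*17^1 = - 17/39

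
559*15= 8385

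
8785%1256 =1249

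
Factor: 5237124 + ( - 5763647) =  - 526523 = -311^1*1693^1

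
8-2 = 6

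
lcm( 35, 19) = 665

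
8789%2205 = 2174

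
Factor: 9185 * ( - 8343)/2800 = - 2^ ( - 4)* 3^4*5^ ( -1) * 7^ ( - 1) * 11^1*103^1*167^1 = - 15326091/560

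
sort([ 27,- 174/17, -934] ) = [- 934, - 174/17, 27] 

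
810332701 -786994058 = 23338643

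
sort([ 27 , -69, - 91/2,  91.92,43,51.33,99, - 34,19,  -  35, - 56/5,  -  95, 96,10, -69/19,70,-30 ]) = [- 95, - 69,-91/2, - 35,- 34, - 30, - 56/5, - 69/19,10,19, 27 , 43,51.33, 70,91.92, 96, 99 ]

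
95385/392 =95385/392 = 243.33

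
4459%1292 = 583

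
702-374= 328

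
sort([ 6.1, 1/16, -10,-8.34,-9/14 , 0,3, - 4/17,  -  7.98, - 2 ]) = [ - 10, - 8.34, - 7.98,-2, - 9/14 ,-4/17, 0, 1/16,3, 6.1]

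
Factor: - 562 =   -  2^1*281^1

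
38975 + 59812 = 98787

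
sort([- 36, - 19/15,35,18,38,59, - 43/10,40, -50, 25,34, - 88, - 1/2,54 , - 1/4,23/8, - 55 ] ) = [ - 88, - 55, - 50, - 36, - 43/10, -19/15, - 1/2 , - 1/4 , 23/8, 18,25,34,35,38 , 40 , 54,59] 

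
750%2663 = 750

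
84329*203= 17118787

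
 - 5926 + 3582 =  - 2344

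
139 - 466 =  -  327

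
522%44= 38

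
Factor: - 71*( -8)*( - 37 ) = -21016 = - 2^3*37^1*71^1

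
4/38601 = 4/38601 = 0.00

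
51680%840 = 440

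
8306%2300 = 1406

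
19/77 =19/77=0.25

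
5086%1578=352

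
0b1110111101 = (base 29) 140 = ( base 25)1D7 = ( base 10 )957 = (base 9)1273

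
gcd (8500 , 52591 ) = 1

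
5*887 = 4435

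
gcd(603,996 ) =3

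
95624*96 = 9179904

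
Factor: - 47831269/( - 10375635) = 3^ ( - 1 )*5^( - 1)*37^1 * 691709^( - 1 )*1292737^1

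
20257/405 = 20257/405 = 50.02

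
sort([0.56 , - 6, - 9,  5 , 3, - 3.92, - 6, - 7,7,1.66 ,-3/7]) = [ - 9, - 7, - 6,-6, - 3.92, - 3/7,0.56, 1.66,3,5,7]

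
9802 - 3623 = 6179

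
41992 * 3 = 125976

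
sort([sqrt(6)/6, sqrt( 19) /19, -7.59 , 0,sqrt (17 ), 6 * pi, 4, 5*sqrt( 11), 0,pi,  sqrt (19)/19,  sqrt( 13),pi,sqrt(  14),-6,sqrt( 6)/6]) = [ - 7.59, - 6, 0,0 , sqrt( 19) /19 , sqrt(19 )/19,sqrt( 6)/6, sqrt(6) /6,pi, pi,sqrt(13 ) , sqrt( 14), 4,sqrt( 17),5*sqrt( 11) , 6*pi]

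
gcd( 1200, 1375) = 25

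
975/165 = 65/11=   5.91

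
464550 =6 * 77425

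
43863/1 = 43863 = 43863.00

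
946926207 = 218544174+728382033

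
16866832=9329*1808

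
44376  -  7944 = 36432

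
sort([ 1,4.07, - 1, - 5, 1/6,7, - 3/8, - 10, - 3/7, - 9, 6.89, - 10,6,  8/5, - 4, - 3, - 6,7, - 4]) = [ - 10, - 10, - 9, - 6, - 5 , - 4, - 4, - 3, - 1, - 3/7, -3/8, 1/6, 1, 8/5, 4.07,6,6.89, 7, 7] 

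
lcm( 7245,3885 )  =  268065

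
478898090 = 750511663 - 271613573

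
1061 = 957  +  104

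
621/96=207/32 =6.47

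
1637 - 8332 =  - 6695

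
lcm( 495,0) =0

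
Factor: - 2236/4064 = - 2^( - 3)*13^1*43^1*127^(- 1 )  =  - 559/1016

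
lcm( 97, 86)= 8342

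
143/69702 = 143/69702 = 0.00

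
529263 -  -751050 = 1280313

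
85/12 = 85/12  =  7.08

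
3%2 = 1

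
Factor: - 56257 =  - 101^1*557^1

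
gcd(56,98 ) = 14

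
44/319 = 4/29 = 0.14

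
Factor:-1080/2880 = -3/8 = -2^(-3) *3^1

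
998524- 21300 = 977224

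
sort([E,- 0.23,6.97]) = [-0.23, E, 6.97 ] 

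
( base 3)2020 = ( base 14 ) 44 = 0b111100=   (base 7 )114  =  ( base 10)60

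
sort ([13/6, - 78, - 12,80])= [ - 78, - 12,13/6,80] 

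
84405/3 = 28135 = 28135.00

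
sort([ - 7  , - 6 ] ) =[ - 7, - 6 ] 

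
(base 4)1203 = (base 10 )99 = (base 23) 47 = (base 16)63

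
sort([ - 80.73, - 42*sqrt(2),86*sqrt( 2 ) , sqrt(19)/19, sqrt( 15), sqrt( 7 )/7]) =[ - 80.73, - 42*sqrt( 2),sqrt ( 19)/19 , sqrt( 7)/7,sqrt(15), 86*sqrt( 2 )] 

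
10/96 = 5/48 = 0.10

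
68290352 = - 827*( -82576 ) 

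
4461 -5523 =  - 1062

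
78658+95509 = 174167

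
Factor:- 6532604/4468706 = - 2^1*11^(-1)*13^1*229^(  -  1 ) * 887^( - 1)*125627^1 = - 3266302/2234353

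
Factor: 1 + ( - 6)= - 5^1 = - 5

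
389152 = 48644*8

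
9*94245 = 848205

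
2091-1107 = 984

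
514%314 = 200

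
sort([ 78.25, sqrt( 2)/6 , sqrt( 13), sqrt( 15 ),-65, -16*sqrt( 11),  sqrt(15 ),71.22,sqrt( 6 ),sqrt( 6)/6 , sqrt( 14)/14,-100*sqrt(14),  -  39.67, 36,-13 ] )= [ - 100 * sqrt( 14), - 65,-16*sqrt( 11) , - 39.67,-13, sqrt( 2) /6,sqrt(14) /14, sqrt(6)/6 , sqrt (6),sqrt(13),sqrt( 15) , sqrt( 15 ), 36, 71.22, 78.25] 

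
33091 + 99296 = 132387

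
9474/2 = 4737= 4737.00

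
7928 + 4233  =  12161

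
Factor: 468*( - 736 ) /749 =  - 2^7 * 3^2*7^(-1 )*13^1 * 23^1*107^(-1)= - 344448/749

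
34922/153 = 228 + 38/153 = 228.25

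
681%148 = 89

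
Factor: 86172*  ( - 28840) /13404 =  - 207100040/1117 = - 2^3*5^1 *7^1*43^1*103^1*167^1*1117^( - 1)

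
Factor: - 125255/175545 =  - 3^( - 2)*13^1*41^1*83^( - 1 ) =- 533/747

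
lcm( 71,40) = 2840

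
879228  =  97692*9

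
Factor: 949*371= 7^1*13^1*53^1*73^1=352079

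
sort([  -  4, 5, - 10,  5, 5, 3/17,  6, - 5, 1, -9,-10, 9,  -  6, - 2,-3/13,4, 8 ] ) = [ - 10 ,  -  10, - 9, - 6,- 5,  -  4,-2, - 3/13,3/17,1,4,  5, 5,  5, 6, 8,  9 ] 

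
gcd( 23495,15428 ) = 1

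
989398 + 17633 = 1007031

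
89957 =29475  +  60482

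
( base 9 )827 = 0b1010100001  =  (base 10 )673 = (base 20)1DD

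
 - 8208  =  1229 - 9437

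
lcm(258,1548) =1548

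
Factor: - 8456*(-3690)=2^4*3^2*5^1*7^1*41^1 * 151^1  =  31202640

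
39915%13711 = 12493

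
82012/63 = 1301 + 7/9 = 1301.78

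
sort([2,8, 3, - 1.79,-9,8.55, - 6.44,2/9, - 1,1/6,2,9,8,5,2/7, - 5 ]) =[ - 9, - 6.44, - 5, - 1.79,  -  1, 1/6, 2/9,2/7  ,  2,2,3, 5,8, 8,8.55,9 ] 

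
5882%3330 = 2552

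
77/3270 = 77/3270= 0.02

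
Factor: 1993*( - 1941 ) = - 3^1*647^1*1993^1= -3868413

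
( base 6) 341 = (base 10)133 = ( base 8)205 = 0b10000101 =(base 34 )3v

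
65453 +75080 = 140533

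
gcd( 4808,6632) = 8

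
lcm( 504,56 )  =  504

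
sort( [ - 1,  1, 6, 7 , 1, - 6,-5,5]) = [-6, - 5, - 1,1,1 , 5, 6,7 ]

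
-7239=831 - 8070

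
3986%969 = 110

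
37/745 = 37/745 =0.05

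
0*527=0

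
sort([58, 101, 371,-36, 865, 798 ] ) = [ - 36, 58,101,371,798,865 ]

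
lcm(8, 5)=40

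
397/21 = 397/21 = 18.90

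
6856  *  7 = 47992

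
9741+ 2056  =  11797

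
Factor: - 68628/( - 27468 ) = 3^( - 1 ) * 19^1*43^1*109^(- 1 ) = 817/327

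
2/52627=2/52627 = 0.00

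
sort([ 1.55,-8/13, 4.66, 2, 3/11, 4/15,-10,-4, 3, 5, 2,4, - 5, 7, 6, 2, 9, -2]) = [ - 10, -5, - 4,  -  2, - 8/13, 4/15, 3/11,1.55,2, 2, 2, 3, 4,4.66, 5, 6, 7,9] 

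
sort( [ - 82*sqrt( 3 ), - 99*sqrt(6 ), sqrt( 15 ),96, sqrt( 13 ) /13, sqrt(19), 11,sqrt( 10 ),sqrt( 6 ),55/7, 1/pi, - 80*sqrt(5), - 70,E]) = [ - 99 * sqrt( 6 ), - 80*sqrt( 5 ), - 82*sqrt( 3), - 70 , sqrt(13)/13, 1/pi, sqrt (6),  E,  sqrt(  10),sqrt(15 ), sqrt( 19), 55/7,11,96] 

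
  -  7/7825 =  - 7/7825 = - 0.00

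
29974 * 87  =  2607738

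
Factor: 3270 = 2^1*3^1*5^1*109^1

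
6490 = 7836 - 1346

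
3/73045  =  3/73045 = 0.00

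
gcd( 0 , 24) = 24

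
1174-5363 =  - 4189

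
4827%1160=187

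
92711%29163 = 5222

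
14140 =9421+4719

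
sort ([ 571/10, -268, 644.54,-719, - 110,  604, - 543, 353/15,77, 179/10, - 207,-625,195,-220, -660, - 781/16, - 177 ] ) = [-719,  -  660,-625, - 543, - 268,-220, - 207, - 177, - 110, - 781/16 , 179/10,353/15, 571/10, 77,  195, 604, 644.54 ] 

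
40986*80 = 3278880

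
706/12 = 58+ 5/6=   58.83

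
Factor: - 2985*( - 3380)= 2^2*3^1* 5^2*13^2*199^1 = 10089300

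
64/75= 64/75  =  0.85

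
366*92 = 33672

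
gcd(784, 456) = 8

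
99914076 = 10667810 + 89246266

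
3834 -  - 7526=11360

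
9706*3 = 29118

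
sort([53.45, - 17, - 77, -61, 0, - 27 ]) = [ - 77, - 61 ,-27, - 17, 0,53.45]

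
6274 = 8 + 6266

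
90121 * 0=0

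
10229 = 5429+4800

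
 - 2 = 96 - 98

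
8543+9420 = 17963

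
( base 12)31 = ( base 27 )1A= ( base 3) 1101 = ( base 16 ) 25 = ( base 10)37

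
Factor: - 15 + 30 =15 =3^1*5^1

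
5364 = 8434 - 3070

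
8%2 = 0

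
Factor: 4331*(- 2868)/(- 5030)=6210654/2515 = 2^1*3^1*5^( - 1)*61^1 * 71^1*239^1* 503^( -1)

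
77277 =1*77277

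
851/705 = 1 + 146/705 = 1.21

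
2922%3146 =2922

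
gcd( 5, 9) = 1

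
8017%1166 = 1021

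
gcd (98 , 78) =2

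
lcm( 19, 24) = 456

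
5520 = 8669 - 3149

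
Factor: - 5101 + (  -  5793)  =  -10894 = - 2^1*13^1*419^1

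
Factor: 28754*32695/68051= 2^1*5^1*11^1*13^1*17^(  -  1)*503^1*1307^1*4003^( - 1) =940112030/68051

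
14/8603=2/1229 = 0.00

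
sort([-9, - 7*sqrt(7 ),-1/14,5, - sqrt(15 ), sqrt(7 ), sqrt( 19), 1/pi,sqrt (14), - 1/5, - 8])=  [-7*sqrt( 7) , - 9,-8, - sqrt( 15),-1/5, - 1/14, 1/pi,sqrt( 7),sqrt ( 14)  ,  sqrt(19), 5]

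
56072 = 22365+33707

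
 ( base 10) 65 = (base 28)29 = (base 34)1v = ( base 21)32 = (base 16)41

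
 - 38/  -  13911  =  38/13911 = 0.00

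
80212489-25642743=54569746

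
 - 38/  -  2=19/1 = 19.00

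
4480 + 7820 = 12300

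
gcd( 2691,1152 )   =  9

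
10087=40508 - 30421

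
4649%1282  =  803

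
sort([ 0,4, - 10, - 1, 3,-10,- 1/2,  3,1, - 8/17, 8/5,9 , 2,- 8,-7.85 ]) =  [ - 10, - 10 ,  -  8, - 7.85, - 1, - 1/2, - 8/17 , 0,  1,8/5,2 , 3,3,4,9 ] 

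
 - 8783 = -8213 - 570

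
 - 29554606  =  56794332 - 86348938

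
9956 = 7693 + 2263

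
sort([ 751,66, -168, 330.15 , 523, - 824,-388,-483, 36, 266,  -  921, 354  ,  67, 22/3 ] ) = [ - 921,  -  824, - 483,  -  388, - 168 , 22/3, 36,66, 67,266, 330.15, 354, 523, 751 ]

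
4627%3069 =1558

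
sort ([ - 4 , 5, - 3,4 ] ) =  [ - 4, - 3,4,5 ]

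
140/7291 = 140/7291 = 0.02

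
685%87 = 76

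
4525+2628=7153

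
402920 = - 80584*(  -  5 ) 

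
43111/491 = 43111/491 = 87.80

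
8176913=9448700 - 1271787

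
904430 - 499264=405166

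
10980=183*60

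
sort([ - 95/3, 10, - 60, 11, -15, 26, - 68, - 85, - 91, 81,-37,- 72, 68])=[ - 91, - 85,-72, - 68,  -  60, - 37,  -  95/3 ,- 15,10, 11,26, 68, 81 ]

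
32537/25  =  1301+12/25 =1301.48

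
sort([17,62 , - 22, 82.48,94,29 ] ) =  [ - 22 , 17,  29 , 62,82.48, 94 ]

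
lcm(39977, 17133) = 119931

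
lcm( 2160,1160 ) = 62640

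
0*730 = 0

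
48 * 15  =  720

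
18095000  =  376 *48125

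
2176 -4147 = -1971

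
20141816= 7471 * 2696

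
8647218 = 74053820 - 65406602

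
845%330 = 185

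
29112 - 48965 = - 19853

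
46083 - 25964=20119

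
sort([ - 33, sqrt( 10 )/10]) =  [ - 33 , sqrt(10)/10]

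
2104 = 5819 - 3715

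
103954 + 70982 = 174936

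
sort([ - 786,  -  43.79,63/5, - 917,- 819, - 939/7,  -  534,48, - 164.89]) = [ - 917, - 819, - 786, -534, - 164.89, - 939/7, - 43.79,  63/5, 48 ] 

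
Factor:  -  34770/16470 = -3^( - 2 )*19^1 = -19/9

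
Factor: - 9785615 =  - 5^1 *7^1 *29^1*31^1 * 311^1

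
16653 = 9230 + 7423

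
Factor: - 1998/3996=-2^(  -  1 ) =- 1/2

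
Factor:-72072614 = - 2^1 * 701^1*  51407^1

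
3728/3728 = 1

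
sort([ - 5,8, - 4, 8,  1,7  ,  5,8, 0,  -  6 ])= [ - 6, - 5, - 4,0,1, 5  ,  7, 8,8, 8] 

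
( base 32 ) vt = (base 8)1775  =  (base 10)1021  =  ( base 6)4421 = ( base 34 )U1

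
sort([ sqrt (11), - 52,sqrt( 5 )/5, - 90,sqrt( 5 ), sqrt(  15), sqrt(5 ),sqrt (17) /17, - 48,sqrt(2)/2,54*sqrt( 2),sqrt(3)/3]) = [ - 90,-52, - 48,sqrt( 17)/17, sqrt( 5)/5 , sqrt( 3) /3,sqrt( 2)/2,  sqrt( 5), sqrt( 5 ), sqrt( 11) , sqrt( 15), 54* sqrt( 2 )]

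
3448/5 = 689+3/5 = 689.60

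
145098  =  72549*2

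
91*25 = 2275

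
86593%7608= 2905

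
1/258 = 1/258 = 0.00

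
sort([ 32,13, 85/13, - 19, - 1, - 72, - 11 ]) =[ - 72,-19, - 11, - 1, 85/13,  13,32 ]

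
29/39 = 29/39 = 0.74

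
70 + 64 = 134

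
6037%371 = 101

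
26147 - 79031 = -52884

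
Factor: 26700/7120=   2^ ( - 2 )*3^1*5^1 = 15/4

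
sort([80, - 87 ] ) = [-87,80]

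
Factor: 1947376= 2^4*121711^1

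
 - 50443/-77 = 655 + 8/77= 655.10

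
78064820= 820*95201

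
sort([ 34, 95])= [ 34 , 95]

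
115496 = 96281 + 19215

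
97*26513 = 2571761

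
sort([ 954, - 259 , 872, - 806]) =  [ - 806,-259,872,954]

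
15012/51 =294 + 6/17 = 294.35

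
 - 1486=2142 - 3628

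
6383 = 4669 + 1714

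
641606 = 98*6547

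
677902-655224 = 22678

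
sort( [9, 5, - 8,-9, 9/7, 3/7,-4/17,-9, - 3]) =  [ - 9, - 9 ,- 8, - 3,-4/17 , 3/7,9/7,5,9]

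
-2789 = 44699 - 47488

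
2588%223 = 135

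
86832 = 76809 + 10023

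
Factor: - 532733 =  - 532733^1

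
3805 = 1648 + 2157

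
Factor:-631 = - 631^1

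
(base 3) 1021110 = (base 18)2fc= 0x3A2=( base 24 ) 1EI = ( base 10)930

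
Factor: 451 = 11^1 * 41^1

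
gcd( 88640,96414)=2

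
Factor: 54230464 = 2^6*  29^1*61^1*479^1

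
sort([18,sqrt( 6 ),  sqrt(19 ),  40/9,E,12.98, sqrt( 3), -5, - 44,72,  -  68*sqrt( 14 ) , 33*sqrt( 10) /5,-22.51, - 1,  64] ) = [ - 68*sqrt(  14), - 44,-22.51  , - 5 , - 1,  sqrt( 3 ),sqrt(6),E, sqrt(19 ),  40/9,12.98, 18, 33*sqrt( 10 )/5,64,  72 ] 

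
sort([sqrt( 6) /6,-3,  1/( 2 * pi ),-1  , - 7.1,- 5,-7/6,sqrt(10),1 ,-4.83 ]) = [ - 7.1, - 5, - 4.83, - 3, - 7/6,- 1,  1/ (2*pi),sqrt (6) /6,1,sqrt(10)]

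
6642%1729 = 1455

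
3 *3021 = 9063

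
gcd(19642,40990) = 2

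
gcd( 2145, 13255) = 55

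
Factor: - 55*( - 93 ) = 5115= 3^1*5^1*11^1 * 31^1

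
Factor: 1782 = 2^1*3^4*11^1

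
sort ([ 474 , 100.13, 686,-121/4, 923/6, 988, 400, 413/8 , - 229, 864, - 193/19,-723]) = [-723, - 229, - 121/4,-193/19, 413/8, 100.13,923/6,400,474, 686, 864,988] 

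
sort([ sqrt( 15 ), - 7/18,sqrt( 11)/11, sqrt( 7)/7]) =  [ - 7/18,sqrt( 11)/11, sqrt(7) /7 , sqrt( 15)]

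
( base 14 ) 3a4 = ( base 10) 732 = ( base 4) 23130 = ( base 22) 1B6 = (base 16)2dc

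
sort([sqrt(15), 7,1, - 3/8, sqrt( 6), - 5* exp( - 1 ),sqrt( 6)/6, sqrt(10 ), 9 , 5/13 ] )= [ - 5  *  exp( - 1), - 3/8, 5/13, sqrt( 6)/6,1, sqrt ( 6 ), sqrt(10) , sqrt ( 15), 7, 9 ] 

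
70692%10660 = 6732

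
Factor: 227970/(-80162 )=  - 765/269  =  -  3^2* 5^1 * 17^1 * 269^(-1 )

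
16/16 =1=1.00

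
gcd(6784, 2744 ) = 8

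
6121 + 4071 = 10192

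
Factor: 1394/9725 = 2^1*5^(- 2 )*17^1* 41^1*389^( - 1 ) 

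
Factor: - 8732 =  - 2^2*37^1 * 59^1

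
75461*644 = 48596884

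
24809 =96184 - 71375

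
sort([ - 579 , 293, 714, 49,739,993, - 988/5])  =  [ - 579, - 988/5, 49,293, 714, 739,993]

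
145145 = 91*1595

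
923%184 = 3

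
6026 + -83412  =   - 77386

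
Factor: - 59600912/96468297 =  - 2^4*3^(-1 )*7^1*17^1 * 23^1*29^(-1) * 277^( - 1)*1361^1*4003^( - 1)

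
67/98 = 67/98 =0.68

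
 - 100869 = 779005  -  879874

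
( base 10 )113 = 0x71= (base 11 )a3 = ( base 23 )4L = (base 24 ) 4H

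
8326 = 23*362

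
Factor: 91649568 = 2^5*3^1*67^1* 14249^1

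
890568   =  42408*21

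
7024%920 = 584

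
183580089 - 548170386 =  -364590297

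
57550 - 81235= -23685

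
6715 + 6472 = 13187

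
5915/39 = 455/3 = 151.67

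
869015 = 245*3547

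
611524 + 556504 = 1168028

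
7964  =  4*1991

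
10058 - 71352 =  - 61294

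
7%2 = 1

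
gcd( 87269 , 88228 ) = 959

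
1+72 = 73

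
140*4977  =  696780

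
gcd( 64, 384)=64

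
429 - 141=288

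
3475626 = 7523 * 462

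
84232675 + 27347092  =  111579767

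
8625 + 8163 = 16788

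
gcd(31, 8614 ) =1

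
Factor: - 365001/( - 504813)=637/881 = 7^2*13^1*881^(-1) 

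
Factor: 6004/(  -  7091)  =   - 2^2 * 7^ ( - 1 )*19^1 *79^1*1013^(  -  1)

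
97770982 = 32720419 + 65050563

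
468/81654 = 78/13609 = 0.01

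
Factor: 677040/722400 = 2^ (-1)*5^( -1 )*13^1*31^1*43^( - 1 )  =  403/430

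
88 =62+26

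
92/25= 92/25=3.68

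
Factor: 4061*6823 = 27708203 =31^1*131^1 * 6823^1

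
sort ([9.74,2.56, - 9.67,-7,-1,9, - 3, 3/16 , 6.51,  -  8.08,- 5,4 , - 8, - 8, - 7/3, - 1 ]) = [  -  9.67, -8.08,-8,  -  8, - 7, - 5,- 3, - 7/3, - 1,-1, 3/16, 2.56, 4, 6.51,  9, 9.74]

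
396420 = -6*(  -  66070 ) 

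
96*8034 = 771264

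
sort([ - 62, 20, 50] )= [ - 62,20 , 50 ]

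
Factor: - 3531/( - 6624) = 1177/2208 = 2^( - 5)*3^( - 1)*11^1*23^(-1 )*107^1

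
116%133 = 116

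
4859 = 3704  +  1155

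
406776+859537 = 1266313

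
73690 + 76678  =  150368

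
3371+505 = 3876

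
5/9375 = 1/1875 = 0.00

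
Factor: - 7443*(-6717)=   49994631 = 3^3*827^1*2239^1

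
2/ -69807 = -2/69807  =  - 0.00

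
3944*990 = 3904560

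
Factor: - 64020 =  - 2^2*3^1*5^1 * 11^1*97^1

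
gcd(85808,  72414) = 2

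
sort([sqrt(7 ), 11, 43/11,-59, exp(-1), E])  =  [  -  59,exp(- 1), sqrt(7), E,  43/11,11]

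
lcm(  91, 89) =8099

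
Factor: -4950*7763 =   -  2^1*3^2*5^2*7^1*11^1*1109^1  =  - 38426850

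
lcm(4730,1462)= 80410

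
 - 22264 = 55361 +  - 77625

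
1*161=161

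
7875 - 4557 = 3318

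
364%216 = 148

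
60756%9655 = 2826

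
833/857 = 833/857   =  0.97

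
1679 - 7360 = - 5681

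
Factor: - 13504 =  - 2^6*211^1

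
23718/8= 11859/4 = 2964.75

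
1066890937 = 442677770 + 624213167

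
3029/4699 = 3029/4699  =  0.64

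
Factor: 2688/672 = 4= 2^2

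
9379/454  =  20 + 299/454 = 20.66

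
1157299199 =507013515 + 650285684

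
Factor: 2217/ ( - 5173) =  - 3^1*7^( - 1) = -3/7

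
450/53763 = 150/17921 = 0.01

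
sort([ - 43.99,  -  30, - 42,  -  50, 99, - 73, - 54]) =[ - 73, - 54, - 50, - 43.99, - 42,-30, 99 ]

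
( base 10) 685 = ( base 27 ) PA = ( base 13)409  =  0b1010101101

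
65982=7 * 9426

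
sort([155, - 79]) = [- 79, 155] 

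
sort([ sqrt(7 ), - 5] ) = [ - 5, sqrt( 7) ]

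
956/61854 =478/30927 = 0.02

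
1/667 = 1/667 = 0.00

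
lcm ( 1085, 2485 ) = 77035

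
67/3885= 67/3885 =0.02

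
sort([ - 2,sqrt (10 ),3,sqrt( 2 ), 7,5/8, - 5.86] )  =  [ - 5.86 ,- 2, 5/8,sqrt( 2), 3, sqrt( 10), 7 ] 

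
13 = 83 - 70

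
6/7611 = 2/2537 = 0.00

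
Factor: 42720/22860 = 2^3*3^( - 1 )*89^1*127^(-1 ) = 712/381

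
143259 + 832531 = 975790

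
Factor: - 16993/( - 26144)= 2^( - 5)*19^(- 1)*43^( - 1)*16993^1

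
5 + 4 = 9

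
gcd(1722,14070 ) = 42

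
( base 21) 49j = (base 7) 5515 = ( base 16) 7B4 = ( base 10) 1972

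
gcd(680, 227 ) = 1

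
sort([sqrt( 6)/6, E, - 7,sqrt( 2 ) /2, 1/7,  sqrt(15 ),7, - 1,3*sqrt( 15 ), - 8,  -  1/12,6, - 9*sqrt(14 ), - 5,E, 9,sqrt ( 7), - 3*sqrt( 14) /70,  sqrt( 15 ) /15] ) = [ - 9 * sqrt( 14 ),  -  8, - 7, - 5,  -  1, - 3*sqrt( 14)/70, - 1/12, 1/7,sqrt(15) /15 , sqrt( 6) /6,sqrt (2 )/2,sqrt(7 ), E,  E,sqrt( 15 ) , 6, 7,9, 3* sqrt( 15)]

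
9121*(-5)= - 45605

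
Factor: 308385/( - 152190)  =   - 2^(  -  1)*7^1 * 11^1*19^( - 1) = -  77/38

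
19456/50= 389 + 3/25 = 389.12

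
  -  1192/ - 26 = 45 + 11/13 = 45.85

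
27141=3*9047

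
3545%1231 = 1083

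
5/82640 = 1/16528 = 0.00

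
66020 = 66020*1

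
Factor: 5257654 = 2^1*2628827^1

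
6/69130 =3/34565= 0.00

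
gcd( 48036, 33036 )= 12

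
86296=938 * 92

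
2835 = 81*35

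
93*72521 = 6744453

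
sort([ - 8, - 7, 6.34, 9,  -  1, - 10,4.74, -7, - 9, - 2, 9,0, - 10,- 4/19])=[ - 10, - 10, - 9, - 8,- 7, - 7,-2,  -  1, - 4/19, 0,4.74,6.34, 9,9] 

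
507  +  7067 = 7574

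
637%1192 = 637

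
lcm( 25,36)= 900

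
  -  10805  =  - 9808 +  - 997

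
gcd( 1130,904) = 226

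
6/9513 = 2/3171  =  0.00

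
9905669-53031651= - 43125982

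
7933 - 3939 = 3994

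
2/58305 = 2/58305=0.00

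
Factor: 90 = 2^1*3^2*5^1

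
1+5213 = 5214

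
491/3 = 163 + 2/3 = 163.67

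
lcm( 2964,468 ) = 8892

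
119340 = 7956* 15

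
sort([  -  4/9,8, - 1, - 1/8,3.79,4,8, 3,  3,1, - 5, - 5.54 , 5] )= [ - 5.54, - 5 , - 1,-4/9,  -  1/8,  1,3,3, 3.79,4,5 , 8,8]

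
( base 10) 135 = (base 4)2013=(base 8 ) 207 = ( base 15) 90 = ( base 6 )343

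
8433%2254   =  1671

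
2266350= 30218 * 75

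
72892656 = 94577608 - 21684952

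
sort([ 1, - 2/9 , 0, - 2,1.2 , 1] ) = [ - 2, - 2/9,0,1,1, 1.2 ]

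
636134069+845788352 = 1481922421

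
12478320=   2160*5777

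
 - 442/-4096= 221/2048 = 0.11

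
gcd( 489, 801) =3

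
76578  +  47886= 124464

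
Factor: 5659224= 2^3*3^1  *37^1*6373^1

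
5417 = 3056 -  - 2361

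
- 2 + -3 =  - 5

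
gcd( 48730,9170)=10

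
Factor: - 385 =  -5^1 * 7^1*11^1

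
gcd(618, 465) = 3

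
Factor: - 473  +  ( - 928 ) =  - 3^1*467^1 = - 1401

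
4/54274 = 2/27137 =0.00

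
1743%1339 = 404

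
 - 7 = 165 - 172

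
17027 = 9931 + 7096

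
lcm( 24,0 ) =0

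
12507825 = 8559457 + 3948368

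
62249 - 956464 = - 894215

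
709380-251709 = 457671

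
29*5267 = 152743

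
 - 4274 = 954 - 5228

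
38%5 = 3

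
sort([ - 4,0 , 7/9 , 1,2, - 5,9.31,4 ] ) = [-5, - 4,  0 , 7/9, 1,2,4, 9.31 ]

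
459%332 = 127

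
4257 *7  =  29799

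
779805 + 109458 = 889263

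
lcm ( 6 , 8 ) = 24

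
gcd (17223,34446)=17223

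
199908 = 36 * 5553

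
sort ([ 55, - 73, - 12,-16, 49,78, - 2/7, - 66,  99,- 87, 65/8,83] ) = [ - 87, - 73, - 66, - 16, - 12,- 2/7, 65/8,49,55,78, 83,99]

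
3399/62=54 + 51/62 = 54.82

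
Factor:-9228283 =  - 9228283^1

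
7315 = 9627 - 2312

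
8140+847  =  8987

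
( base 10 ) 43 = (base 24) 1J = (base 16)2B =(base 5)133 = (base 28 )1F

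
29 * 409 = 11861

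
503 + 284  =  787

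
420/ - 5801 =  - 1 + 5381/5801 = -0.07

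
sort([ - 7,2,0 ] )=[ - 7, 0, 2] 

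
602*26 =15652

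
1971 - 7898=  -  5927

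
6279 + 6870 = 13149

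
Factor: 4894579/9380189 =7^ ( - 1) * 13^(-1)*61^1*80239^1*103079^( - 1)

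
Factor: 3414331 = 17^1*200843^1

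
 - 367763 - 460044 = - 827807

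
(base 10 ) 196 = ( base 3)21021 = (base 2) 11000100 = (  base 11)169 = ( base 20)9g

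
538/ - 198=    - 269/99 = - 2.72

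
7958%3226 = 1506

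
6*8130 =48780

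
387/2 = 193 + 1/2 = 193.50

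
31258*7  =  218806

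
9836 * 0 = 0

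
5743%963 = 928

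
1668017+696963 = 2364980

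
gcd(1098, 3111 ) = 183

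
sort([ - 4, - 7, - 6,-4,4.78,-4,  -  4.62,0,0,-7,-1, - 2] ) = [ - 7, - 7,-6, - 4.62,-4,  -  4, - 4,-2, - 1,0,  0, 4.78]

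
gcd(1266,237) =3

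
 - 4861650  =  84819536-89681186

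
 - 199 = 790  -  989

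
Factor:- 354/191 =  -2^1 * 3^1*59^1*191^( - 1)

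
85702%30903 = 23896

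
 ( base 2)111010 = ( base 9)64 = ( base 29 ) 20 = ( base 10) 58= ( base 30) 1s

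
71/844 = 71/844 = 0.08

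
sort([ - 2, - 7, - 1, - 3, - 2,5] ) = [-7, - 3, - 2, -2,-1,5]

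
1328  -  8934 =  -7606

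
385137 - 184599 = 200538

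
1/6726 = 1/6726= 0.00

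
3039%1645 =1394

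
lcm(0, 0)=0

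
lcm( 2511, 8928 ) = 80352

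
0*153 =0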